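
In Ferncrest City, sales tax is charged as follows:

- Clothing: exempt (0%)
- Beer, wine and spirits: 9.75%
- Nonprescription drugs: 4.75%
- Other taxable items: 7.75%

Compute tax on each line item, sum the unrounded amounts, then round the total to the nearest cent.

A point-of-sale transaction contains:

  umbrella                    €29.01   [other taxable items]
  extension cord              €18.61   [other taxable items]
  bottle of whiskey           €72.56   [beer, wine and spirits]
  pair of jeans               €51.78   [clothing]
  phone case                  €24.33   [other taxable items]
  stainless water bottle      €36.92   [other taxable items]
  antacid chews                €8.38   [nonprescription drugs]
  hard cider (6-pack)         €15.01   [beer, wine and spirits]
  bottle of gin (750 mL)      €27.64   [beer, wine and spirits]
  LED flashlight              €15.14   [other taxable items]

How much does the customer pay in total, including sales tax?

€320.62

Umbrella €29.01: other taxable items → 7.75% → €2.248275
Extension cord €18.61: other taxable items → 7.75% → €1.442275
Bottle of whiskey €72.56: beer, wine and spirits → 9.75% → €7.0746
Pair of jeans €51.78: clothing → 0% → €0.00
Phone case €24.33: other taxable items → 7.75% → €1.885575
Stainless water bottle €36.92: other taxable items → 7.75% → €2.8613
Antacid chews €8.38: nonprescription drugs → 4.75% → €0.39805
Hard cider (6-pack) €15.01: beer, wine and spirits → 9.75% → €1.463475
Bottle of gin (750 mL) €27.64: beer, wine and spirits → 9.75% → €2.6949
LED flashlight €15.14: other taxable items → 7.75% → €1.17335
Subtotal = €299.38; unrounded tax = €21.2418 → €21.24; total due = €320.62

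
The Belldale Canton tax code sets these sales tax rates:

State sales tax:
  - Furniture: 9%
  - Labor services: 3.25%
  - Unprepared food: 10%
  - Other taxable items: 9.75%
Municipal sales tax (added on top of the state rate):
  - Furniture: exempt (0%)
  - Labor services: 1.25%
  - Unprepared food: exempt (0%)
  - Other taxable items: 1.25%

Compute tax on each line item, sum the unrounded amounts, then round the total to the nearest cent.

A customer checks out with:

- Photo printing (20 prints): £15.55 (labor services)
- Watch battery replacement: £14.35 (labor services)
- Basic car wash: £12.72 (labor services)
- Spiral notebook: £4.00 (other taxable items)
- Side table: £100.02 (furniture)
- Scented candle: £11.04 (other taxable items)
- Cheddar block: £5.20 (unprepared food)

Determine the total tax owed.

Photo printing (20 prints) £15.55: labor services → 3.25% + 1.25% municipal = 4.5% → £0.69975
Watch battery replacement £14.35: labor services → 3.25% + 1.25% municipal = 4.5% → £0.64575
Basic car wash £12.72: labor services → 3.25% + 1.25% municipal = 4.5% → £0.5724
Spiral notebook £4.00: other taxable items → 9.75% + 1.25% municipal = 11% → £0.44
Side table £100.02: furniture → 9% + 0% municipal = 9% → £9.0018
Scented candle £11.04: other taxable items → 9.75% + 1.25% municipal = 11% → £1.2144
Cheddar block £5.20: unprepared food → 10% + 0% municipal = 10% → £0.52
Unrounded tax sum = £13.0941 → £13.09

£13.09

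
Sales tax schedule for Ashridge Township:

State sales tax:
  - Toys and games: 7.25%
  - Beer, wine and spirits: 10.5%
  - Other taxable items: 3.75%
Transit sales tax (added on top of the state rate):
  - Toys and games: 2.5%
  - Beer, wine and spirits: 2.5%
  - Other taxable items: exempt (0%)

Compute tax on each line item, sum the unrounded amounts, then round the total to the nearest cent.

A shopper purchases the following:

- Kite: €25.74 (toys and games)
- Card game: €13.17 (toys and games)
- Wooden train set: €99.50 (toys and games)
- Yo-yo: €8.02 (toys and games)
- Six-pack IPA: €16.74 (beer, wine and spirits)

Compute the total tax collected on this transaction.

€16.45

Kite €25.74: toys and games → 7.25% + 2.5% transit = 9.75% → €2.50965
Card game €13.17: toys and games → 7.25% + 2.5% transit = 9.75% → €1.284075
Wooden train set €99.50: toys and games → 7.25% + 2.5% transit = 9.75% → €9.70125
Yo-yo €8.02: toys and games → 7.25% + 2.5% transit = 9.75% → €0.78195
Six-pack IPA €16.74: beer, wine and spirits → 10.5% + 2.5% transit = 13% → €2.1762
Unrounded tax sum = €16.453125 → €16.45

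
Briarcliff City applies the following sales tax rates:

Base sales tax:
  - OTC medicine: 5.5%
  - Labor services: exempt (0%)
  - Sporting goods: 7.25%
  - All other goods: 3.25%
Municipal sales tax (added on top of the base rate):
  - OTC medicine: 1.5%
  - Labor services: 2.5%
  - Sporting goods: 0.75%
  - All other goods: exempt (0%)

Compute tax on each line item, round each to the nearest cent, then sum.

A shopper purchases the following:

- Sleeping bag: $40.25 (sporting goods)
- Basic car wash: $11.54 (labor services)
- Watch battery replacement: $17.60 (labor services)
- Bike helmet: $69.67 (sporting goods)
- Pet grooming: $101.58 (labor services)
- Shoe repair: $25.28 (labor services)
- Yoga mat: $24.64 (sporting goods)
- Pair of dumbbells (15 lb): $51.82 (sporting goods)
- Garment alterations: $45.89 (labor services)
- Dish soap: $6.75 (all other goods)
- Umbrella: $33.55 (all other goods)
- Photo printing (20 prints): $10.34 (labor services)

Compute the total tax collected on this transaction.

$21.53

Sleeping bag $40.25: sporting goods → 7.25% + 0.75% municipal = 8% → $3.22
Basic car wash $11.54: labor services → 0% + 2.5% municipal = 2.5% → $0.29
Watch battery replacement $17.60: labor services → 0% + 2.5% municipal = 2.5% → $0.44
Bike helmet $69.67: sporting goods → 7.25% + 0.75% municipal = 8% → $5.57
Pet grooming $101.58: labor services → 0% + 2.5% municipal = 2.5% → $2.54
Shoe repair $25.28: labor services → 0% + 2.5% municipal = 2.5% → $0.63
Yoga mat $24.64: sporting goods → 7.25% + 0.75% municipal = 8% → $1.97
Pair of dumbbells (15 lb) $51.82: sporting goods → 7.25% + 0.75% municipal = 8% → $4.15
Garment alterations $45.89: labor services → 0% + 2.5% municipal = 2.5% → $1.15
Dish soap $6.75: all other goods → 3.25% + 0% municipal = 3.25% → $0.22
Umbrella $33.55: all other goods → 3.25% + 0% municipal = 3.25% → $1.09
Photo printing (20 prints) $10.34: labor services → 0% + 2.5% municipal = 2.5% → $0.26
Total tax = $3.22 + $0.29 + $0.44 + $5.57 + $2.54 + $0.63 + $1.97 + $4.15 + $1.15 + $0.22 + $1.09 + $0.26 = $21.53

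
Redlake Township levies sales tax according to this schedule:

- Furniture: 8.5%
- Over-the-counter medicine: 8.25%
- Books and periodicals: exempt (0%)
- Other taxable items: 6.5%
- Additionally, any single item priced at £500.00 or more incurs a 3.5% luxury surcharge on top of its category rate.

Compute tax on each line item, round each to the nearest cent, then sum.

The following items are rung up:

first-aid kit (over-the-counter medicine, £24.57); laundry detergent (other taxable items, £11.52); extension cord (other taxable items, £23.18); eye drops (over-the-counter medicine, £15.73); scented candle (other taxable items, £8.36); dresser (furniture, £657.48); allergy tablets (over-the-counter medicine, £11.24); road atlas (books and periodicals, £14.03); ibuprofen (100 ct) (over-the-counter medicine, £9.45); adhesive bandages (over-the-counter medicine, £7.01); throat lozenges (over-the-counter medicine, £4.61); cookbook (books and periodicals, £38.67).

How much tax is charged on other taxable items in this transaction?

£2.80

Laundry detergent £11.52: other taxable items → 6.5% → £0.75
Extension cord £23.18: other taxable items → 6.5% → £1.51
Scented candle £8.36: other taxable items → 6.5% → £0.54
Tax on other taxable items = £0.75 + £1.51 + £0.54 = £2.80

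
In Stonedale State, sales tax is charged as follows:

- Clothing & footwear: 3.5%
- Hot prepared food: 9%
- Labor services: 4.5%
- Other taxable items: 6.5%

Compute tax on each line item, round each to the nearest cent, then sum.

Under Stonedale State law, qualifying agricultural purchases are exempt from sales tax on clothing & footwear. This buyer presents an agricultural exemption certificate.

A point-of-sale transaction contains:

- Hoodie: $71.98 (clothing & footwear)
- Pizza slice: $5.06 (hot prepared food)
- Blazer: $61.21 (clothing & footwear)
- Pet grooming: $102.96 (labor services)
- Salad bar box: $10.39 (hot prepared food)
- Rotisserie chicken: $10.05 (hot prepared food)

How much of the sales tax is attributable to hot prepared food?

$2.30

Pizza slice $5.06: hot prepared food → 9% → $0.46
Salad bar box $10.39: hot prepared food → 9% → $0.94
Rotisserie chicken $10.05: hot prepared food → 9% → $0.90
Tax on hot prepared food = $0.46 + $0.94 + $0.90 = $2.30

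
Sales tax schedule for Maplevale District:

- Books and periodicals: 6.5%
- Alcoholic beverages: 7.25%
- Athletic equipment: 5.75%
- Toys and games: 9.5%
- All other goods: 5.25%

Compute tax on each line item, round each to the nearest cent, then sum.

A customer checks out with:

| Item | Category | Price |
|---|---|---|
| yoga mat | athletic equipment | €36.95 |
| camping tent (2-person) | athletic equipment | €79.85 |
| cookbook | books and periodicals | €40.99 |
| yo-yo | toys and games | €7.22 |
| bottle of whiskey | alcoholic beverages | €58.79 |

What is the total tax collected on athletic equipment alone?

Yoga mat €36.95: athletic equipment → 5.75% → €2.12
Camping tent (2-person) €79.85: athletic equipment → 5.75% → €4.59
Tax on athletic equipment = €2.12 + €4.59 = €6.71

€6.71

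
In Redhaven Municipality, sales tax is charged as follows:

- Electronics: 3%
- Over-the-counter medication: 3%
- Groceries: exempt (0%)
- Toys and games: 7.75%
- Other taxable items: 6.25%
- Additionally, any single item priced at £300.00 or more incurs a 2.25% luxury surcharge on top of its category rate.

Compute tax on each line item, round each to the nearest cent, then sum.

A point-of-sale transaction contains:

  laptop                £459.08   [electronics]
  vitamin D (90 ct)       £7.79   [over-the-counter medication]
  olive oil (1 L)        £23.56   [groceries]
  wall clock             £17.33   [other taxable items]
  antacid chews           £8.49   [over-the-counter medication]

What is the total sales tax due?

Laptop £459.08: electronics → 3% + 2.25% surcharge = 5.25% → £24.10
Vitamin D (90 ct) £7.79: over-the-counter medication → 3% → £0.23
Olive oil (1 L) £23.56: groceries → 0% → £0.00
Wall clock £17.33: other taxable items → 6.25% → £1.08
Antacid chews £8.49: over-the-counter medication → 3% → £0.25
Total tax = £24.10 + £0.23 + £1.08 + £0.25 = £25.66

£25.66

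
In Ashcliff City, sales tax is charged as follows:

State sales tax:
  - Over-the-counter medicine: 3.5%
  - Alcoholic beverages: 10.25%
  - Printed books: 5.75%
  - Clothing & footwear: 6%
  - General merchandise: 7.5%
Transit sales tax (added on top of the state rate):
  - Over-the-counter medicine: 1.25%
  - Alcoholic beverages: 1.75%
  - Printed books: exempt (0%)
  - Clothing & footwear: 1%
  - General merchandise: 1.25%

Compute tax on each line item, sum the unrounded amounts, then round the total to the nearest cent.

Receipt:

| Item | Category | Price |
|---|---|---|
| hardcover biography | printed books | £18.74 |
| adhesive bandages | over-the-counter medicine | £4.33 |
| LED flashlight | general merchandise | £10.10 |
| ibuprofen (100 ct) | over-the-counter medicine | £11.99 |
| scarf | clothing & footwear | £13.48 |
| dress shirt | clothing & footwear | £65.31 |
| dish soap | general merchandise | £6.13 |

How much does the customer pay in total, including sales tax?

£138.87

Hardcover biography £18.74: printed books → 5.75% + 0% transit = 5.75% → £1.07755
Adhesive bandages £4.33: over-the-counter medicine → 3.5% + 1.25% transit = 4.75% → £0.205675
LED flashlight £10.10: general merchandise → 7.5% + 1.25% transit = 8.75% → £0.88375
Ibuprofen (100 ct) £11.99: over-the-counter medicine → 3.5% + 1.25% transit = 4.75% → £0.569525
Scarf £13.48: clothing & footwear → 6% + 1% transit = 7% → £0.9436
Dress shirt £65.31: clothing & footwear → 6% + 1% transit = 7% → £4.5717
Dish soap £6.13: general merchandise → 7.5% + 1.25% transit = 8.75% → £0.536375
Subtotal = £130.08; unrounded tax = £8.788175 → £8.79; total due = £138.87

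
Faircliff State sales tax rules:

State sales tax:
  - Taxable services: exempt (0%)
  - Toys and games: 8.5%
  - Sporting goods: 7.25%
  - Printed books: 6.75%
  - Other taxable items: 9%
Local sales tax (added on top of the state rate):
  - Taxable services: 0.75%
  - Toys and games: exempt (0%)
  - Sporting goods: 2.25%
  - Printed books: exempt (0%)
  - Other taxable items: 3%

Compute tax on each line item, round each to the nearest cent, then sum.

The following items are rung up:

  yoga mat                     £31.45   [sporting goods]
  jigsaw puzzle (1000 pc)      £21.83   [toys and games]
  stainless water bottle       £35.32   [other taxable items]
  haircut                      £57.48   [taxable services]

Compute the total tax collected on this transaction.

Yoga mat £31.45: sporting goods → 7.25% + 2.25% local = 9.5% → £2.99
Jigsaw puzzle (1000 pc) £21.83: toys and games → 8.5% + 0% local = 8.5% → £1.86
Stainless water bottle £35.32: other taxable items → 9% + 3% local = 12% → £4.24
Haircut £57.48: taxable services → 0% + 0.75% local = 0.75% → £0.43
Total tax = £2.99 + £1.86 + £4.24 + £0.43 = £9.52

£9.52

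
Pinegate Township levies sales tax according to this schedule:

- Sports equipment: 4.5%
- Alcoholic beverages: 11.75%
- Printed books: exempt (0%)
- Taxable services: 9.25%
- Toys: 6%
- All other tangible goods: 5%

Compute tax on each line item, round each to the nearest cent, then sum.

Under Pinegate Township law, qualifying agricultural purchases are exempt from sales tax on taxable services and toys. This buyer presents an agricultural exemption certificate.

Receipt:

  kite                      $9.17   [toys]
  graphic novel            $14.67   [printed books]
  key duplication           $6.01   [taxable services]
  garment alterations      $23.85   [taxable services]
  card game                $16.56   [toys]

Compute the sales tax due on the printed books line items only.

Graphic novel $14.67: printed books → 0% → $0.00
Tax on printed books = $0.00

$0.00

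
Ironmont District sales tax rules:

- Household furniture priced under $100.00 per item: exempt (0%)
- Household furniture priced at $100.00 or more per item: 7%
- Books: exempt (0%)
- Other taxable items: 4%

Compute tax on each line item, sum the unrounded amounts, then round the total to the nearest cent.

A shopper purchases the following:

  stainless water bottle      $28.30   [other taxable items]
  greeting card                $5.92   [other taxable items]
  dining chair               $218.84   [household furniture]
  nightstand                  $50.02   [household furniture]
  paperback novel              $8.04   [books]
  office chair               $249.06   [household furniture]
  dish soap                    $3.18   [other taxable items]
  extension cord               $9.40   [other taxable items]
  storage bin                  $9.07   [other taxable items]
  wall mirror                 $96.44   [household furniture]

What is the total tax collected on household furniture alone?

Dining chair $218.84: household furniture, $100.00 or more → 7% → $15.3188
Nightstand $50.02: household furniture, under $100.00 → 0% → $0.00
Office chair $249.06: household furniture, $100.00 or more → 7% → $17.4342
Wall mirror $96.44: household furniture, under $100.00 → 0% → $0.00
Tax on household furniture: unrounded sum = $32.753 → $32.75

$32.75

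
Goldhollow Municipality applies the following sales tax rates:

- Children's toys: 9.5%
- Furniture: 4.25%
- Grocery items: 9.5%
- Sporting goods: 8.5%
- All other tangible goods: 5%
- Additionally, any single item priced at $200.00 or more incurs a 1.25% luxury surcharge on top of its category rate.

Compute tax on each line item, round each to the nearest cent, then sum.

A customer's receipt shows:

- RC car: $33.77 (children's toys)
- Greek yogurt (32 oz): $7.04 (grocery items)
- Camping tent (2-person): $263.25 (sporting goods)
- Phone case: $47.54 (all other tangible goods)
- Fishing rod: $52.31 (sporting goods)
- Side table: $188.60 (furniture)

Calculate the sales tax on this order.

RC car $33.77: children's toys → 9.5% → $3.21
Greek yogurt (32 oz) $7.04: grocery items → 9.5% → $0.67
Camping tent (2-person) $263.25: sporting goods → 8.5% + 1.25% surcharge = 9.75% → $25.67
Phone case $47.54: all other tangible goods → 5% → $2.38
Fishing rod $52.31: sporting goods → 8.5% → $4.45
Side table $188.60: furniture → 4.25% → $8.02
Total tax = $3.21 + $0.67 + $25.67 + $2.38 + $4.45 + $8.02 = $44.40

$44.40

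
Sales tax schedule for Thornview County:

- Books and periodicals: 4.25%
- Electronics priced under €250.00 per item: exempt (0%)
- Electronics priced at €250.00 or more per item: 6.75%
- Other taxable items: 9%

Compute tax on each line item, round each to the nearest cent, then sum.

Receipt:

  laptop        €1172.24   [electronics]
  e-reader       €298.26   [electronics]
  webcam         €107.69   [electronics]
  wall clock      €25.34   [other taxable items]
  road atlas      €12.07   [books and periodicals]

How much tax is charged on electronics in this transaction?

€99.26

Laptop €1172.24: electronics, €250.00 or more → 6.75% → €79.13
E-reader €298.26: electronics, €250.00 or more → 6.75% → €20.13
Webcam €107.69: electronics, under €250.00 → 0% → €0.00
Tax on electronics = €79.13 + €20.13 + €0.00 = €99.26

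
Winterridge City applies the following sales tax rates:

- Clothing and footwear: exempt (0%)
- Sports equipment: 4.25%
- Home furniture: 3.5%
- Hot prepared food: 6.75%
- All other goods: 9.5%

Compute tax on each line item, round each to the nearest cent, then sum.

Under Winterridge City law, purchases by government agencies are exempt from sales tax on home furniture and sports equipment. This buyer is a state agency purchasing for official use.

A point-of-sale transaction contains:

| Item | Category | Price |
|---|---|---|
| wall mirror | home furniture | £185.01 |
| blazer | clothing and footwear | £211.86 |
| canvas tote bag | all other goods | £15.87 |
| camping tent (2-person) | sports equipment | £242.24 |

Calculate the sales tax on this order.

£1.51

Wall mirror £185.01: home furniture, buyer-exempt → 0% → £0.00
Blazer £211.86: clothing and footwear → 0% → £0.00
Canvas tote bag £15.87: all other goods → 9.5% → £1.51
Camping tent (2-person) £242.24: sports equipment, buyer-exempt → 0% → £0.00
Total tax = £1.51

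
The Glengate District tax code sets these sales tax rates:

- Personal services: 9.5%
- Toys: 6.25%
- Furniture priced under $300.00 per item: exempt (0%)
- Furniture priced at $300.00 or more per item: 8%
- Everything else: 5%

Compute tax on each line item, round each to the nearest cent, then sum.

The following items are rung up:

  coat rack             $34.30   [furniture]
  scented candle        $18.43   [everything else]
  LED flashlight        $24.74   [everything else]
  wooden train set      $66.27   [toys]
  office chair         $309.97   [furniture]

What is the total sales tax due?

Coat rack $34.30: furniture, under $300.00 → 0% → $0.00
Scented candle $18.43: everything else → 5% → $0.92
LED flashlight $24.74: everything else → 5% → $1.24
Wooden train set $66.27: toys → 6.25% → $4.14
Office chair $309.97: furniture, $300.00 or more → 8% → $24.80
Total tax = $0.92 + $1.24 + $4.14 + $24.80 = $31.10

$31.10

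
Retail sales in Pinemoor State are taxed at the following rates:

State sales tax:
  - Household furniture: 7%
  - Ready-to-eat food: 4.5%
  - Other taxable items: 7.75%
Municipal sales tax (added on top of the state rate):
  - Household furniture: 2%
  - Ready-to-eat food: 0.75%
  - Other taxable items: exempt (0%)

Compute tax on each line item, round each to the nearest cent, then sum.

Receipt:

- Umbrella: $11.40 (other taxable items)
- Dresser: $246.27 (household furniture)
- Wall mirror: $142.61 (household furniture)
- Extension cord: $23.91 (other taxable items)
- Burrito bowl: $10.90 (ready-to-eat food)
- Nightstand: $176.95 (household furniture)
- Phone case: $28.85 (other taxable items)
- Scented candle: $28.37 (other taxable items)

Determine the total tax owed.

Umbrella $11.40: other taxable items → 7.75% + 0% municipal = 7.75% → $0.88
Dresser $246.27: household furniture → 7% + 2% municipal = 9% → $22.16
Wall mirror $142.61: household furniture → 7% + 2% municipal = 9% → $12.83
Extension cord $23.91: other taxable items → 7.75% + 0% municipal = 7.75% → $1.85
Burrito bowl $10.90: ready-to-eat food → 4.5% + 0.75% municipal = 5.25% → $0.57
Nightstand $176.95: household furniture → 7% + 2% municipal = 9% → $15.93
Phone case $28.85: other taxable items → 7.75% + 0% municipal = 7.75% → $2.24
Scented candle $28.37: other taxable items → 7.75% + 0% municipal = 7.75% → $2.20
Total tax = $0.88 + $22.16 + $12.83 + $1.85 + $0.57 + $15.93 + $2.24 + $2.20 = $58.66

$58.66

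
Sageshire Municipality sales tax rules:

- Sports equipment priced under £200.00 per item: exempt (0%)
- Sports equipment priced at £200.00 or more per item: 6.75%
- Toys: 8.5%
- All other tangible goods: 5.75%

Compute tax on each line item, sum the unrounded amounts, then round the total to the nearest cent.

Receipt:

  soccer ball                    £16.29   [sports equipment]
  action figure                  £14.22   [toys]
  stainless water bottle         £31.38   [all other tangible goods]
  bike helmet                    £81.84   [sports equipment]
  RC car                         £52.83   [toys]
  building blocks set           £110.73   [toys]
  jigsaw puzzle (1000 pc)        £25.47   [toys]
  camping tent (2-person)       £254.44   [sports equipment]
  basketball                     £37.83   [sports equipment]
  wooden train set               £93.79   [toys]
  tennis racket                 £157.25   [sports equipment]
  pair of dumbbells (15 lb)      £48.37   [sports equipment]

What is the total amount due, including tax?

Soccer ball £16.29: sports equipment, under £200.00 → 0% → £0.00
Action figure £14.22: toys → 8.5% → £1.2087
Stainless water bottle £31.38: all other tangible goods → 5.75% → £1.80435
Bike helmet £81.84: sports equipment, under £200.00 → 0% → £0.00
RC car £52.83: toys → 8.5% → £4.49055
Building blocks set £110.73: toys → 8.5% → £9.41205
Jigsaw puzzle (1000 pc) £25.47: toys → 8.5% → £2.16495
Camping tent (2-person) £254.44: sports equipment, £200.00 or more → 6.75% → £17.1747
Basketball £37.83: sports equipment, under £200.00 → 0% → £0.00
Wooden train set £93.79: toys → 8.5% → £7.97215
Tennis racket £157.25: sports equipment, under £200.00 → 0% → £0.00
Pair of dumbbells (15 lb) £48.37: sports equipment, under £200.00 → 0% → £0.00
Subtotal = £924.44; unrounded tax = £44.22745 → £44.23; total due = £968.67

£968.67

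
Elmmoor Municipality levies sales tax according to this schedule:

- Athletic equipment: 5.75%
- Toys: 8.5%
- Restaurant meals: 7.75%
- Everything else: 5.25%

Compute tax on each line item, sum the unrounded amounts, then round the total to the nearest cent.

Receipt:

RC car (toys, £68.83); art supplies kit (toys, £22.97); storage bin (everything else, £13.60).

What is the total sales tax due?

£8.52

RC car £68.83: toys → 8.5% → £5.85055
Art supplies kit £22.97: toys → 8.5% → £1.95245
Storage bin £13.60: everything else → 5.25% → £0.714
Unrounded tax sum = £8.517 → £8.52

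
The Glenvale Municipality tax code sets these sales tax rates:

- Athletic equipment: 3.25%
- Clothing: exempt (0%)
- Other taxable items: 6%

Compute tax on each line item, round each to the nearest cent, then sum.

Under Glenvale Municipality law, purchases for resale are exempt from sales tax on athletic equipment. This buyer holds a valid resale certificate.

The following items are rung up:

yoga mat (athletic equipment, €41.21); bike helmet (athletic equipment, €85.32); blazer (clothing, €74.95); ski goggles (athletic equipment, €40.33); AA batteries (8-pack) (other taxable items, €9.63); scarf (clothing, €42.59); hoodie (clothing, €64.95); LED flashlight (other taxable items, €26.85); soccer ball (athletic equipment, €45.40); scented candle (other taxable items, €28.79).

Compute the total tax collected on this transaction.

€3.92

Yoga mat €41.21: athletic equipment, buyer-exempt → 0% → €0.00
Bike helmet €85.32: athletic equipment, buyer-exempt → 0% → €0.00
Blazer €74.95: clothing → 0% → €0.00
Ski goggles €40.33: athletic equipment, buyer-exempt → 0% → €0.00
AA batteries (8-pack) €9.63: other taxable items → 6% → €0.58
Scarf €42.59: clothing → 0% → €0.00
Hoodie €64.95: clothing → 0% → €0.00
LED flashlight €26.85: other taxable items → 6% → €1.61
Soccer ball €45.40: athletic equipment, buyer-exempt → 0% → €0.00
Scented candle €28.79: other taxable items → 6% → €1.73
Total tax = €0.58 + €1.61 + €1.73 = €3.92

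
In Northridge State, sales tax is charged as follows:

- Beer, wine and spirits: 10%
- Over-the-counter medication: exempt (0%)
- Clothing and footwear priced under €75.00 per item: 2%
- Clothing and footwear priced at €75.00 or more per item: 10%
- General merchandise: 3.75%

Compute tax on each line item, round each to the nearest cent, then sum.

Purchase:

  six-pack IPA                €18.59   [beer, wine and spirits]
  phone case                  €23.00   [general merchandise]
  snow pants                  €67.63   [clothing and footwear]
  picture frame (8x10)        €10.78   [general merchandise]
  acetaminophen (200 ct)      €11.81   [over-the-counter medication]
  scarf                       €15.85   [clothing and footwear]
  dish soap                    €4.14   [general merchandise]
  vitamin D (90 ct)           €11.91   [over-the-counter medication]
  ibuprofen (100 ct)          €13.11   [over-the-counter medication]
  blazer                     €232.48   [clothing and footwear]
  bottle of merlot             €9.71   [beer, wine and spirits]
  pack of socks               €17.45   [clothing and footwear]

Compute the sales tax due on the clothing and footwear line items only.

€25.27

Snow pants €67.63: clothing and footwear, under €75.00 → 2% → €1.35
Scarf €15.85: clothing and footwear, under €75.00 → 2% → €0.32
Blazer €232.48: clothing and footwear, €75.00 or more → 10% → €23.25
Pack of socks €17.45: clothing and footwear, under €75.00 → 2% → €0.35
Tax on clothing and footwear = €1.35 + €0.32 + €23.25 + €0.35 = €25.27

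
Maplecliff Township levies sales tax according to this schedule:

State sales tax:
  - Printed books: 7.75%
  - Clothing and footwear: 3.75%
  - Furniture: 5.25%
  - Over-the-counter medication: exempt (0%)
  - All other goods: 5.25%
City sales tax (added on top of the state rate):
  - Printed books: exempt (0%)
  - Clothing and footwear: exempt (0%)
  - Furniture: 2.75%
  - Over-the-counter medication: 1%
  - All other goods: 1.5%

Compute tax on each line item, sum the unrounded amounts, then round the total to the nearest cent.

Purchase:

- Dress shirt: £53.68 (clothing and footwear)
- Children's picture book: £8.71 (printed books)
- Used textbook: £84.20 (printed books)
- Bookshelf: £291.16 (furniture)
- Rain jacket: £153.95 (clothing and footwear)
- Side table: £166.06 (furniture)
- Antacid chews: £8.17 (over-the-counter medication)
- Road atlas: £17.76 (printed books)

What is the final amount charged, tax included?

£836.71

Dress shirt £53.68: clothing and footwear → 3.75% + 0% city = 3.75% → £2.013
Children's picture book £8.71: printed books → 7.75% + 0% city = 7.75% → £0.675025
Used textbook £84.20: printed books → 7.75% + 0% city = 7.75% → £6.5255
Bookshelf £291.16: furniture → 5.25% + 2.75% city = 8% → £23.2928
Rain jacket £153.95: clothing and footwear → 3.75% + 0% city = 3.75% → £5.773125
Side table £166.06: furniture → 5.25% + 2.75% city = 8% → £13.2848
Antacid chews £8.17: over-the-counter medication → 0% + 1% city = 1% → £0.0817
Road atlas £17.76: printed books → 7.75% + 0% city = 7.75% → £1.3764
Subtotal = £783.69; unrounded tax = £53.02235 → £53.02; total due = £836.71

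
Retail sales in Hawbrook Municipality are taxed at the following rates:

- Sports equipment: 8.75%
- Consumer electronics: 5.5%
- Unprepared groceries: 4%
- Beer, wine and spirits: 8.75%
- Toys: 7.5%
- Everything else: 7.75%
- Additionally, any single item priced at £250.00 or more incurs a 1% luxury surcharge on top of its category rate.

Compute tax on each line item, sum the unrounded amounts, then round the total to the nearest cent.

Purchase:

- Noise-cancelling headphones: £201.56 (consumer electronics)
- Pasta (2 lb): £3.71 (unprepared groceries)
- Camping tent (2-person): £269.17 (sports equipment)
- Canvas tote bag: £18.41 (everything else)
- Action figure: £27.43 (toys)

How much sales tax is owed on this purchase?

£40.96

Noise-cancelling headphones £201.56: consumer electronics → 5.5% → £11.0858
Pasta (2 lb) £3.71: unprepared groceries → 4% → £0.1484
Camping tent (2-person) £269.17: sports equipment → 8.75% + 1% surcharge = 9.75% → £26.244075
Canvas tote bag £18.41: everything else → 7.75% → £1.426775
Action figure £27.43: toys → 7.5% → £2.05725
Unrounded tax sum = £40.9623 → £40.96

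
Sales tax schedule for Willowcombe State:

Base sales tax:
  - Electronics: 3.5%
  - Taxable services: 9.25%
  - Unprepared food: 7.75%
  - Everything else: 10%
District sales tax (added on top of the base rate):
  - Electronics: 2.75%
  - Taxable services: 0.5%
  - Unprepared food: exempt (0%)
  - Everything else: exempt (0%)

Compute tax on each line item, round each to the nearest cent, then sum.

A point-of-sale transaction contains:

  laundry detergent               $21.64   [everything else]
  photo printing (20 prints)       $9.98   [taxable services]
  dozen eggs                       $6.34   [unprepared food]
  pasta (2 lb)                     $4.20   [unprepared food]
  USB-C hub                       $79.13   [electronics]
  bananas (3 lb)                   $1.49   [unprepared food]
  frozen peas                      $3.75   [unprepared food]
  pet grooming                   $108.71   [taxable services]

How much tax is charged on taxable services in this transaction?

Photo printing (20 prints) $9.98: taxable services → 9.25% + 0.5% district = 9.75% → $0.97
Pet grooming $108.71: taxable services → 9.25% + 0.5% district = 9.75% → $10.60
Tax on taxable services = $0.97 + $10.60 = $11.57

$11.57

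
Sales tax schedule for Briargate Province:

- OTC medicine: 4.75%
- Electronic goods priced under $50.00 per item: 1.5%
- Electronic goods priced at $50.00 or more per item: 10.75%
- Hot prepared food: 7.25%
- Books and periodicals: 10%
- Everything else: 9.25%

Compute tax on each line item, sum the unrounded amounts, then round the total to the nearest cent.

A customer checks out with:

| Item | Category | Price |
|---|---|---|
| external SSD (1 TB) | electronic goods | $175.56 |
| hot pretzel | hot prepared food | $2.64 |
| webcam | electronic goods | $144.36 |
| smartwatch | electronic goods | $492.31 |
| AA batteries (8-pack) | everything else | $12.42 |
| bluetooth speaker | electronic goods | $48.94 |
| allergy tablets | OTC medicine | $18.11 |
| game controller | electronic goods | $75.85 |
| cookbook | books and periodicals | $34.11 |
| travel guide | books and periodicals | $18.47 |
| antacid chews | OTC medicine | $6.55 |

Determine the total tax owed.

External SSD (1 TB) $175.56: electronic goods, $50.00 or more → 10.75% → $18.8727
Hot pretzel $2.64: hot prepared food → 7.25% → $0.1914
Webcam $144.36: electronic goods, $50.00 or more → 10.75% → $15.5187
Smartwatch $492.31: electronic goods, $50.00 or more → 10.75% → $52.923325
AA batteries (8-pack) $12.42: everything else → 9.25% → $1.14885
Bluetooth speaker $48.94: electronic goods, under $50.00 → 1.5% → $0.7341
Allergy tablets $18.11: OTC medicine → 4.75% → $0.860225
Game controller $75.85: electronic goods, $50.00 or more → 10.75% → $8.153875
Cookbook $34.11: books and periodicals → 10% → $3.411
Travel guide $18.47: books and periodicals → 10% → $1.847
Antacid chews $6.55: OTC medicine → 4.75% → $0.311125
Unrounded tax sum = $103.9723 → $103.97

$103.97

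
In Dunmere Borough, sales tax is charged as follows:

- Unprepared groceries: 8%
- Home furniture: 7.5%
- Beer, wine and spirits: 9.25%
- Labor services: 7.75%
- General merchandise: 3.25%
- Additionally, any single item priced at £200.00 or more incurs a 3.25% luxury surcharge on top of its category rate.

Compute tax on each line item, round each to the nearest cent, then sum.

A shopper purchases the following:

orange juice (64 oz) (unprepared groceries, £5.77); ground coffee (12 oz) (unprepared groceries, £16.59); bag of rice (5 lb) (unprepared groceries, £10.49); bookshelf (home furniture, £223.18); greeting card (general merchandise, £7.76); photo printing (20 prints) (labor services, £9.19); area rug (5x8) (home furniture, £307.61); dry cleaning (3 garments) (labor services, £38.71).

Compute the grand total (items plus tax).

Orange juice (64 oz) £5.77: unprepared groceries → 8% → £0.46
Ground coffee (12 oz) £16.59: unprepared groceries → 8% → £1.33
Bag of rice (5 lb) £10.49: unprepared groceries → 8% → £0.84
Bookshelf £223.18: home furniture → 7.5% + 3.25% surcharge = 10.75% → £23.99
Greeting card £7.76: general merchandise → 3.25% → £0.25
Photo printing (20 prints) £9.19: labor services → 7.75% → £0.71
Area rug (5x8) £307.61: home furniture → 7.5% + 3.25% surcharge = 10.75% → £33.07
Dry cleaning (3 garments) £38.71: labor services → 7.75% → £3.00
Subtotal = £619.30; tax = £63.65; total due = £682.95

£682.95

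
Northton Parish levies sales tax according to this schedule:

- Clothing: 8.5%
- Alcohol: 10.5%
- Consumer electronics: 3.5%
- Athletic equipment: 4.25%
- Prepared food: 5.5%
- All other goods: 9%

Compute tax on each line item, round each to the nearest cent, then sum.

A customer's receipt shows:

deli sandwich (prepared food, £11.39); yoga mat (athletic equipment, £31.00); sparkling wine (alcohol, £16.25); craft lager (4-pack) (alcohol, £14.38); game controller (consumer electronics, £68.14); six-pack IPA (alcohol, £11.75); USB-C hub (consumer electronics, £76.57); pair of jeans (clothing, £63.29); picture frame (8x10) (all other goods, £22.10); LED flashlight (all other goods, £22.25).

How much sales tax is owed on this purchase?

Deli sandwich £11.39: prepared food → 5.5% → £0.63
Yoga mat £31.00: athletic equipment → 4.25% → £1.32
Sparkling wine £16.25: alcohol → 10.5% → £1.71
Craft lager (4-pack) £14.38: alcohol → 10.5% → £1.51
Game controller £68.14: consumer electronics → 3.5% → £2.38
Six-pack IPA £11.75: alcohol → 10.5% → £1.23
USB-C hub £76.57: consumer electronics → 3.5% → £2.68
Pair of jeans £63.29: clothing → 8.5% → £5.38
Picture frame (8x10) £22.10: all other goods → 9% → £1.99
LED flashlight £22.25: all other goods → 9% → £2.00
Total tax = £0.63 + £1.32 + £1.71 + £1.51 + £2.38 + £1.23 + £2.68 + £5.38 + £1.99 + £2.00 = £20.83

£20.83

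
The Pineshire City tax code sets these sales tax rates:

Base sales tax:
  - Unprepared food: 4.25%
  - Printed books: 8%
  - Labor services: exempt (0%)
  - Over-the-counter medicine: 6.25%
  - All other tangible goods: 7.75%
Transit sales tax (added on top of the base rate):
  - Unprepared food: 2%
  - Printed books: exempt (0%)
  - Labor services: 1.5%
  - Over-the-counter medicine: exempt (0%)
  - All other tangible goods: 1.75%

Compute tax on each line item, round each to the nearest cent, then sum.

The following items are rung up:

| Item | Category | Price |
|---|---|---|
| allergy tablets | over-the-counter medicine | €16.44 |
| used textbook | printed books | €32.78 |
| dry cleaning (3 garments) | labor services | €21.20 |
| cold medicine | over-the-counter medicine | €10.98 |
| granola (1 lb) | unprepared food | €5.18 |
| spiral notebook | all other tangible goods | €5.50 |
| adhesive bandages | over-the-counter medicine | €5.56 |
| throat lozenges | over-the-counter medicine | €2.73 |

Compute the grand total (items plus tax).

€106.39

Allergy tablets €16.44: over-the-counter medicine → 6.25% + 0% transit = 6.25% → €1.03
Used textbook €32.78: printed books → 8% + 0% transit = 8% → €2.62
Dry cleaning (3 garments) €21.20: labor services → 0% + 1.5% transit = 1.5% → €0.32
Cold medicine €10.98: over-the-counter medicine → 6.25% + 0% transit = 6.25% → €0.69
Granola (1 lb) €5.18: unprepared food → 4.25% + 2% transit = 6.25% → €0.32
Spiral notebook €5.50: all other tangible goods → 7.75% + 1.75% transit = 9.5% → €0.52
Adhesive bandages €5.56: over-the-counter medicine → 6.25% + 0% transit = 6.25% → €0.35
Throat lozenges €2.73: over-the-counter medicine → 6.25% + 0% transit = 6.25% → €0.17
Subtotal = €100.37; tax = €6.02; total due = €106.39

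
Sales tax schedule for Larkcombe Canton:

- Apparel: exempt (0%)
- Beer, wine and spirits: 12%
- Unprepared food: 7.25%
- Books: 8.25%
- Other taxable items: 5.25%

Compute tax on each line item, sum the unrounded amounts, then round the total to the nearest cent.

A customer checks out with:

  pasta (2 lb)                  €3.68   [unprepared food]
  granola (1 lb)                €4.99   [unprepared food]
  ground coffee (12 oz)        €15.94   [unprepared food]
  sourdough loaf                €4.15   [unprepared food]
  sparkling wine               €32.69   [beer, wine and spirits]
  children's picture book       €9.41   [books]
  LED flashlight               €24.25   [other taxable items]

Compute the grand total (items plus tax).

€103.17

Pasta (2 lb) €3.68: unprepared food → 7.25% → €0.2668
Granola (1 lb) €4.99: unprepared food → 7.25% → €0.361775
Ground coffee (12 oz) €15.94: unprepared food → 7.25% → €1.15565
Sourdough loaf €4.15: unprepared food → 7.25% → €0.300875
Sparkling wine €32.69: beer, wine and spirits → 12% → €3.9228
Children's picture book €9.41: books → 8.25% → €0.776325
LED flashlight €24.25: other taxable items → 5.25% → €1.273125
Subtotal = €95.11; unrounded tax = €8.05735 → €8.06; total due = €103.17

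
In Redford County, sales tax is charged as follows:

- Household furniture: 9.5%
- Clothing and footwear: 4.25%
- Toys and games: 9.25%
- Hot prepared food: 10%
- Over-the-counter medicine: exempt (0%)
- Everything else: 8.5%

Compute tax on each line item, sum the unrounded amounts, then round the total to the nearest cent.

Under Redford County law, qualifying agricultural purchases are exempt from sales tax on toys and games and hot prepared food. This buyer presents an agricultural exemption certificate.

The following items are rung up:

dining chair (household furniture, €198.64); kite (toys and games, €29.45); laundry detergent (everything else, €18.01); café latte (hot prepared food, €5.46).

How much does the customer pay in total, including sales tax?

Dining chair €198.64: household furniture → 9.5% → €18.8708
Kite €29.45: toys and games, buyer-exempt → 0% → €0.00
Laundry detergent €18.01: everything else → 8.5% → €1.53085
Café latte €5.46: hot prepared food, buyer-exempt → 0% → €0.00
Subtotal = €251.56; unrounded tax = €20.40165 → €20.40; total due = €271.96

€271.96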